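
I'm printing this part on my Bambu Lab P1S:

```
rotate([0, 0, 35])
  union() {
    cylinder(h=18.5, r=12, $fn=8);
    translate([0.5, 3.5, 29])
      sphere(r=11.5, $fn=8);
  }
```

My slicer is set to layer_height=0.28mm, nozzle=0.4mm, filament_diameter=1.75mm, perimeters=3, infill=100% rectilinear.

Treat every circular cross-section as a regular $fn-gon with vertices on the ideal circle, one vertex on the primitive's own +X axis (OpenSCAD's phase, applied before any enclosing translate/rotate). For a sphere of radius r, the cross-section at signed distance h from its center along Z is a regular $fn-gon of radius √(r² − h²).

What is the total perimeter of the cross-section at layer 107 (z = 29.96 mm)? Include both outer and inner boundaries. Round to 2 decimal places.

70.17 mm

At z = 29.96 mm: the cylinder is absent (z outside [0, 18.5]); the sphere at (0.5, 3.5): section is a regular 8-gon, circumradius = √(r²−h²) = √(11.5²−0.96²) = 11.460 (perimeter = 2·8·11.460·sin(180°/8) = 70.17 mm); Merging all regions: only the r=11.5 sphere at (0.5, 3.5) is present, so the union is just that shape — boundary = 70.17 mm; (rotated 35° about Z; rotation is an isometry so areas/perimeters/island counts are preserved). Overall, the cross-section is a single solid region. Total boundary length (outer) = 70.17 mm.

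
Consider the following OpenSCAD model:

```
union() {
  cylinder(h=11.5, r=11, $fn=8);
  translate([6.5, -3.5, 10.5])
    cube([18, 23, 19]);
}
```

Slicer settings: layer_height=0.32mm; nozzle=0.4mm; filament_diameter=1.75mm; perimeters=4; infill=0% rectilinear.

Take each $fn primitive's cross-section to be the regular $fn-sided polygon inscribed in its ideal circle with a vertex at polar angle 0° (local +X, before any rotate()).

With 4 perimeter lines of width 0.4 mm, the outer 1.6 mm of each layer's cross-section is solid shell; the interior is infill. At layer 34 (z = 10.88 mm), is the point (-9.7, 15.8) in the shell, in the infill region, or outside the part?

outside

At z = 10.88 mm: the cylinder: section is a regular 8-gon, circumradius r=11; the cube at (6.5, -3.5) (footprint 18×23) is included at this height; Merging all regions: the regions partially overlap (shared area 36.02 mm²), so overlapping operands fuse into one piece — 1 connected region. Overall, the cross-section is a single solid region. The nearest boundary edge runs (-7.78, 7.78)→(0.00, 11.00); distance from the point to it = 8.15 mm. The point is not inside any of the regions above, so it lies outside the cross-section (8.15 mm from the nearest boundary).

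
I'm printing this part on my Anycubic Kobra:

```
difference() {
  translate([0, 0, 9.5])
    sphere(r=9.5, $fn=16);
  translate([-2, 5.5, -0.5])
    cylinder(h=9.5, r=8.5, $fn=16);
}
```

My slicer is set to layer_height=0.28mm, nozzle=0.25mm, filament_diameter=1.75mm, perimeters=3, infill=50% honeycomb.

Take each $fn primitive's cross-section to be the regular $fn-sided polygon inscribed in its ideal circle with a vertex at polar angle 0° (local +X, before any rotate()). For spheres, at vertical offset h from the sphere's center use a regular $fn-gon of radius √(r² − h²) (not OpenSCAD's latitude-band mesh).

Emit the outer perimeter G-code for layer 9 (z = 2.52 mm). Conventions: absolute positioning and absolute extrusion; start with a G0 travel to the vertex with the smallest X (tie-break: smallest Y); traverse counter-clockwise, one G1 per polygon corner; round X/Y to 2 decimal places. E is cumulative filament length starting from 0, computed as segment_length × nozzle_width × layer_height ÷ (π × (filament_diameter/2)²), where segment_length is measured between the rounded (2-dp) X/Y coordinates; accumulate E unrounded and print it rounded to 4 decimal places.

G0 X-6.09 Y-1.80 Z2.52
G1 X-5.95 Y-2.47 E0.0199
G1 X-4.56 Y-4.56 E0.0930
G1 X-2.47 Y-5.95 E0.1660
G1 X0.00 Y-6.44 E0.2393
G1 X2.47 Y-5.95 E0.3126
G1 X4.56 Y-4.56 E0.3856
G1 X5.95 Y-2.47 E0.4587
G1 X6.44 Y0.00 E0.5320
G1 X5.95 Y2.47 E0.6052
G1 X5.91 Y2.53 E0.6073
G1 X5.85 Y2.25 E0.6157
G1 X4.01 Y-0.51 E0.7122
G1 X1.25 Y-2.35 E0.8088
G1 X-2.00 Y-3.00 E0.9052
G1 X-5.25 Y-2.35 E1.0017
G1 X-6.09 Y-1.80 E1.0309

At z = 2.52 mm: the sphere: section is a regular 16-gon, circumradius = √(r²−h²) = √(9.5²−6.98²) = 6.444; the r=8.5 cylinder at (-2, 5.5) gives a regular 16-gon of circumradius 8.5 (constant along its height); Taking the first minus the rest: starting from the r=9.5 sphere, the r=8.5 cylinder at (-2, 5.5) partially overlaps it — only the 84.53 mm² overlap (of its 221.19 mm²) is removed, clipping the outline — 1 connected region. The outline is a single polygon with 16 vertices. Extrusion per mm of travel: 0.25 × 0.28 / (π × 0.875²) = 0.029103. Accumulating E over each segment gives final E = 1.0309.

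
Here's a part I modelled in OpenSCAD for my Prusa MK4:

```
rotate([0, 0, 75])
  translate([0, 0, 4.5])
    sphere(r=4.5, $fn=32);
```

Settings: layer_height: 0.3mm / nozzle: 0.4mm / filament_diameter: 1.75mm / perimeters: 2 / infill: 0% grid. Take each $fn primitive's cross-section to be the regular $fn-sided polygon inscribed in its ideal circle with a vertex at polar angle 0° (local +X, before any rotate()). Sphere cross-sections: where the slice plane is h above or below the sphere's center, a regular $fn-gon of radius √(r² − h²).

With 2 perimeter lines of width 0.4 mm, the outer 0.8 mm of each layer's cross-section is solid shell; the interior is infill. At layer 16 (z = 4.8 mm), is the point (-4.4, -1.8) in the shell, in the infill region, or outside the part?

outside

At z = 4.8 mm: the r=4.5 sphere slices to a regular 32-gon of circumradius 4.490 (√(r²−h²) with h=0.3 from center); (whole slice rotated 75° about Z — lengths, areas and connectivity unchanged). Overall, the cross-section is a single solid region. Undo the 75° rotation: the query point maps to (-2.877, 3.784) in the un-rotated model frame. The nearest boundary edge runs (-2.49, 3.73)→(-3.17, 3.17); distance from the point to it = 0.28 mm. The point is not inside any of the regions above, so it lies outside the cross-section (0.28 mm from the nearest boundary).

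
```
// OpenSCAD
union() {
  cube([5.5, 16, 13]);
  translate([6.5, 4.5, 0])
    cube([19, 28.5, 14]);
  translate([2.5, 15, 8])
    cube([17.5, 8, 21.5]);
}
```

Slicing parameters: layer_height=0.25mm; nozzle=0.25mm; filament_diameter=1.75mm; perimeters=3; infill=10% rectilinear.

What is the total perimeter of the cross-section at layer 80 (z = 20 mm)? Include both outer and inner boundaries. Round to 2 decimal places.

At z = 20 mm: the cube is not intersected at this z (z outside [0, 13]); the cube at (6.5, 4.5) is absent (z outside [0, 14]); the cube at (2.5, 15) is present — its section is the full 17.5×8 rectangle (perimeter 51.00 mm); Taking the union: only the 17.5×8 cube at (2.5, 15) is present, so the union is just that shape — boundary = 51.00 mm. Overall, the cross-section is a single solid region. Total boundary length (outer) = 51.00 mm.

51.00 mm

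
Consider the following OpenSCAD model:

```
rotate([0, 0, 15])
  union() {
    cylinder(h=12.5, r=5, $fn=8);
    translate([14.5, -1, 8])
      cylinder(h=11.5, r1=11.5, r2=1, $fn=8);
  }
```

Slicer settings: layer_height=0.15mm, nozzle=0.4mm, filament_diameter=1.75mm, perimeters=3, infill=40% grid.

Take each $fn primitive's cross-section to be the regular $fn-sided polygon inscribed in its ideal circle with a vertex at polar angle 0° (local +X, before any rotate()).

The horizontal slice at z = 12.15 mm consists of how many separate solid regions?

At z = 12.15 mm: the cylinder: section is a regular 8-gon, circumradius r=5; the cone at (14.5, -1) contributes a regular 8-gon of circumradius 7.711 (interpolated between r1=11.5 and r2=1 at t=0.361); Combining (union): the 2 present regions are separate (no shared area or edge), so areas and boundary lengths simply add and each stays a separate island — 2 connected regions; (whole slice rotated 15° about Z — lengths, areas and connectivity unchanged). The result has 2 disconnected regions.

2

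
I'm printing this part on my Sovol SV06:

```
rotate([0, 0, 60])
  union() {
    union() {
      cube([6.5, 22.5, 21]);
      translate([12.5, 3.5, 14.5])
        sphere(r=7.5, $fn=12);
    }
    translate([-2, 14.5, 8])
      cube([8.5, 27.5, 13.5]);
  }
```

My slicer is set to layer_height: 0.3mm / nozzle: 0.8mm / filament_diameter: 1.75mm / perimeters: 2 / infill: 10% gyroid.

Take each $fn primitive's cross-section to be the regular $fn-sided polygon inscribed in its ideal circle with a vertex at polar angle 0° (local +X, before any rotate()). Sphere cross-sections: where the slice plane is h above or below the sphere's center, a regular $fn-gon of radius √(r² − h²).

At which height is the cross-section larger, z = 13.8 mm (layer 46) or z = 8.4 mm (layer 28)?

layer 46 (z = 13.8 mm)

Layer 46 (z = 13.8): the cube is present — its section is the full 6.5×22.5 rectangle (area 146.25 mm²); the sphere at (12.5, 3.5): section is a regular 12-gon, circumradius = √(r²−h²) = √(7.5²−0.7²) = 7.467 (area = (12/2)·7.467²·sin(360°/12) = 167.28 mm²); Taking the union: the regions partially overlap — summed areas 313.53 mm² minus the doubly-counted overlap 7.21 mm² gives 306.32 mm² — area = 306.32 mm²; the cube at (-2, 14.5) is present — its section is the full 8.5×27.5 rectangle (area 233.75 mm²); Combining (union): the regions partially overlap — summed areas 540.07 mm² minus the doubly-counted overlap 52.00 mm² gives 488.07 mm² — area = 488.07 mm²; (rotated 60° about Z; rotation is an isometry so areas/perimeters/island counts are preserved). So its area = 488.07 mm². Layer 28 (z = 8.4): the cube (footprint 6.5×22.5) is included at this height (area 146.25 mm²); the sphere at (12.5, 3.5): section is a regular 12-gon, circumradius = √(r²−h²) = √(7.5²−6.1²) = 4.363 (area = (12/2)·4.363²·sin(360°/12) = 57.12 mm²); Combining (union): the 2 present regions are separate (no shared area or edge), so areas and boundary lengths simply add and each stays a separate island — area = 203.37 mm²; the 8.5×27.5 cube at (-2, 14.5) contributes its full rectangle (area 233.75 mm²); Merging all regions: the regions partially overlap — summed areas 437.12 mm² minus the doubly-counted overlap 52.00 mm² gives 385.12 mm² — area = 385.12 mm²; (whole slice rotated 60° about Z — lengths, areas and connectivity unchanged). So its area = 385.12 mm². Layer 46 is larger (488.07 vs 385.12 mm²).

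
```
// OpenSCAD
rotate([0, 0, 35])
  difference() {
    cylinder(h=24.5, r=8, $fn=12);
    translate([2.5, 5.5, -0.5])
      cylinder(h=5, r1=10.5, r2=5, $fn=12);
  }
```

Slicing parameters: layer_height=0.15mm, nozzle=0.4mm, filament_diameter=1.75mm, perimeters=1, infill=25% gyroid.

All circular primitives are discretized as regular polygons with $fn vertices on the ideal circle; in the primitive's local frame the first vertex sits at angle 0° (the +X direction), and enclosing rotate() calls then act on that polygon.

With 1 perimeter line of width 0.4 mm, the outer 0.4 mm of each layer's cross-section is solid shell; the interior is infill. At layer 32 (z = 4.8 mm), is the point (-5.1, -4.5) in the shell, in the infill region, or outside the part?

infill

At z = 4.8 mm: the cylinder: section is a regular 12-gon, circumradius r=8; the cone at (2.5, 5.5) is absent (z outside [-0.5, 4.5]); Taking the first minus the rest: none of the subtracted shapes is present at this height, so the r=8 cylinder is unchanged — 1 connected region; (whole slice rotated 35° about Z — lengths, areas and connectivity unchanged). Overall, the cross-section is a single solid region. Undo the 35° rotation: the query point maps to (-6.759, -0.761) in the un-rotated model frame. The nearest boundary edge runs (-8.00, 0.00)→(-6.93, -4.00); distance from the point to it = 1.00 mm. The point is inside the cross-section and 1.00 mm from the nearest boundary — more than the 0.4 mm shell width (1 × 0.4), so it's in the infill interior.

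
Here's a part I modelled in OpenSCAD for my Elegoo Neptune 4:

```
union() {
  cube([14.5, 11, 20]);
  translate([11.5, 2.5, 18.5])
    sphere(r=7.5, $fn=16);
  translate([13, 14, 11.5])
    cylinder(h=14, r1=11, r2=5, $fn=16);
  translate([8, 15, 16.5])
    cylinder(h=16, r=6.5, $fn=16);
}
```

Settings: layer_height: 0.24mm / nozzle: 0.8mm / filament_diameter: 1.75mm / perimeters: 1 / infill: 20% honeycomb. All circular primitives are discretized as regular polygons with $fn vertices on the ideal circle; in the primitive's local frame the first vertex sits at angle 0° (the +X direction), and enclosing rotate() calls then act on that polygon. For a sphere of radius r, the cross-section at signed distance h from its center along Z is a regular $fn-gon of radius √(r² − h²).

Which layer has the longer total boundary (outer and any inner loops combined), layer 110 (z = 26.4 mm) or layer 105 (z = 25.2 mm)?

layer 105 (z = 25.2 mm)

Layer 110 (z = 26.4): the cube is not intersected at this z (z outside [0, 20]); the sphere at (11.5, 2.5) is absent (|z−center|=7.900 > r=7.5); the cone at (13, 14) does not reach this height (z outside [11.5, 25.5]); the r=6.5 cylinder at (8, 15) contributes a regular 16-gon of circumradius 6.5 (perimeter = 2·16·6.500·sin(180°/16) = 40.58 mm); Taking the union: only the r=6.5 cylinder at (8, 15) is present, so the union is just that shape — boundary = 40.58 mm. So its perimeter = 40.58 mm. Layer 105 (z = 25.2): the cube is not intersected at this z (z outside [0, 20]); the r=7.5 sphere at (11.5, 2.5) slices to a regular 16-gon of circumradius 3.370 (√(r²−h²) with h=6.7 from center) (perimeter = 2·16·3.370·sin(180°/16) = 21.04 mm); the cone at (13, 14) contributes a regular 16-gon of circumradius 5.129 (interpolated between r1=11 and r2=5 at t=0.979) (perimeter = 2·16·5.129·sin(180°/16) = 32.02 mm); the r=6.5 cylinder at (8, 15) contributes a regular 16-gon of circumradius 6.5 (perimeter = 2·16·6.500·sin(180°/16) = 40.58 mm); Combining (union): the regions partially overlap (shared area 46.06 mm²), so the edge portions inside another operand are dropped and the merged outline is re-measured after clipping — boundary = 68.27 mm. So its perimeter = 68.27 mm. Layer 105 is larger (68.27 vs 40.58 mm).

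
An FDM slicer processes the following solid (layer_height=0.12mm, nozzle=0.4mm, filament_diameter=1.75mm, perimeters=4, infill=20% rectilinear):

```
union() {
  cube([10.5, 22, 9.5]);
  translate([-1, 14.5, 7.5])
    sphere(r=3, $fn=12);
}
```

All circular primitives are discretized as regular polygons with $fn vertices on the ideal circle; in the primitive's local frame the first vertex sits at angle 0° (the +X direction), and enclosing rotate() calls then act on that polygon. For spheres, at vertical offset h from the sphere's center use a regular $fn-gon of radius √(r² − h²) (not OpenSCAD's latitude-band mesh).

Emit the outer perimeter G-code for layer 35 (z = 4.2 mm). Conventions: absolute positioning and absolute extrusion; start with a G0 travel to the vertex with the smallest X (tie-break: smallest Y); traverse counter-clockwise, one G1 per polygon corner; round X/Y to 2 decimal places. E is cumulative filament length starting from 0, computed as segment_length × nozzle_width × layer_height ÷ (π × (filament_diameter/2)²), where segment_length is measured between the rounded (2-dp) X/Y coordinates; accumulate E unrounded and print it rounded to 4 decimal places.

G0 X0.00 Y0.00 Z4.20
G1 X10.50 Y0.00 E0.2095
G1 X10.50 Y22.00 E0.6486
G1 X0.00 Y22.00 E0.8581
G1 X0.00 Y0.00 E1.2971

At z = 4.2 mm: the cube (footprint 10.5×22) is included at this height; the sphere at (-1, 14.5) is not intersected at this z (|z−center|=3.300 > r=3); Combining (union): only the 10.5×22 cube is present, so the union is just that shape — 1 connected region. The outline is a single polygon with 4 vertices. Extrusion per mm of travel: 0.4 × 0.12 / (π × 0.875²) = 0.019956. Accumulating E over each segment gives final E = 1.2971.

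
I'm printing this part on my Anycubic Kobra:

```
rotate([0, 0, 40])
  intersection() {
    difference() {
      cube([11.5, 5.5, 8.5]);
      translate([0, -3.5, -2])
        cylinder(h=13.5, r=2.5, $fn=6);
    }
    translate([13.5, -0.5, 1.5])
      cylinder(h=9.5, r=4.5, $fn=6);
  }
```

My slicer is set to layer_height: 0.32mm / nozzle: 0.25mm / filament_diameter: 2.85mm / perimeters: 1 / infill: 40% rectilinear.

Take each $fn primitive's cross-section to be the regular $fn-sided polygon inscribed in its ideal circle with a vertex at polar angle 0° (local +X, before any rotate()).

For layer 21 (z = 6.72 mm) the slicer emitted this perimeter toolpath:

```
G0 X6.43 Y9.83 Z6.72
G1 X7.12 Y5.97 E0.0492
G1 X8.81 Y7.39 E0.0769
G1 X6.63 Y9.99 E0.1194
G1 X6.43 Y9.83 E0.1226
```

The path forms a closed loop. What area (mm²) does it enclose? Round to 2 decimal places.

4.19 mm²

Apply the shoelace formula to the sequence of (X, Y) vertices; enclosed area = 4.19 mm².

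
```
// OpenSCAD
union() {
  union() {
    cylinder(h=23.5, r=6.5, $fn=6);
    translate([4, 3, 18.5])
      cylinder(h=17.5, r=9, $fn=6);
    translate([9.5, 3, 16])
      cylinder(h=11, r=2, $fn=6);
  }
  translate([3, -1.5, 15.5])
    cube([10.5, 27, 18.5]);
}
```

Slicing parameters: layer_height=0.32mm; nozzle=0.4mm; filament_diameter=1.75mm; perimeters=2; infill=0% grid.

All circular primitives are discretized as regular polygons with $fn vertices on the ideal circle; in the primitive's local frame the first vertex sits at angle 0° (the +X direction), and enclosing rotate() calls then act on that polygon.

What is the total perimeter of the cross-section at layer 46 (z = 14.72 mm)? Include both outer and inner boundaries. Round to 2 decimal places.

At z = 14.72 mm: the cylinder: section is a regular 6-gon, circumradius r=6.5 (perimeter = 2·6·6.500·sin(180°/6) = 39.00 mm); the cylinder at (4, 3) is absent (z outside [18.5, 36]); the cylinder at (9.5, 3) does not reach this height (z outside [16, 27]); Merging all regions: only the r=6.5 cylinder is present, so the union is just that shape — boundary = 39.00 mm; the cube at (3, -1.5) does not reach this height (z outside [15.5, 34]); Taking the union: only that combined region is present, so the union is just that shape — boundary = 39.00 mm. Overall, the cross-section is a single solid region. Total boundary length (outer) = 39.00 mm.

39.00 mm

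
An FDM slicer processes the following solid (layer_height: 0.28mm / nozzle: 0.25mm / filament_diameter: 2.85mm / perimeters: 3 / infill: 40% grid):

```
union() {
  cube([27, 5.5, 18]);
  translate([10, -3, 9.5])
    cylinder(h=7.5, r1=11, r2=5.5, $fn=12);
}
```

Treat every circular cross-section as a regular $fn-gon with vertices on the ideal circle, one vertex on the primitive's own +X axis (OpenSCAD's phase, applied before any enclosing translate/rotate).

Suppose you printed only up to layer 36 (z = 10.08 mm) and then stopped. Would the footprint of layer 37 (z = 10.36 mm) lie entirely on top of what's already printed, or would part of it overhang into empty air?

Compare the two slices. At z = 10.08: the 27×5.5 cube contributes its full rectangle (area 148.50 mm²); the cone at (10, -3): at t=0.077 of its height the radius interpolates to r₁+(r₂−r₁)t = 10.575, giving a regular 12-gon of that circumradius (area = (12/2)·10.575²·sin(360°/12) = 335.47 mm²); Taking the union: the regions partially overlap — summed areas 483.97 mm² minus the doubly-counted overlap 91.82 mm² gives 392.15 mm² — area = 392.15 mm². At z = 10.36: the cube is present — its section is the full 27×5.5 rectangle (area 148.50 mm²); the cone at (10, -3) contributes a regular 12-gon of circumradius 10.369 (interpolated between r1=11 and r2=5.5 at t=0.115) (area = (12/2)·10.369²·sin(360°/12) = 322.57 mm²); Taking the union: the regions partially overlap — summed areas 471.07 mm² minus the doubly-counted overlap 89.07 mm² gives 382.00 mm² — area = 382.00 mm². Checking containment: the cross-section at z = 10.36 is a subset of the cross-section at z = 10.08.

entirely on top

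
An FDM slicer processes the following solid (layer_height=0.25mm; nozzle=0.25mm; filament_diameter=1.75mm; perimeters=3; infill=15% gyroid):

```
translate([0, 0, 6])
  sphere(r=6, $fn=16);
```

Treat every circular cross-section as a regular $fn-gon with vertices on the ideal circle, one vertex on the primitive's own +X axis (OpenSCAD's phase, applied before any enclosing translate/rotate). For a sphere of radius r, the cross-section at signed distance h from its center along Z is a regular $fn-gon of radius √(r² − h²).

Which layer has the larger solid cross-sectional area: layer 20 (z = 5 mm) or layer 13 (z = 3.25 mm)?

Layer 20 (z = 5): the r=6 sphere slices to a regular 16-gon of circumradius 5.916 (√(r²−h²) with h=1 from center) (area = (16/2)·5.916²·sin(360°/16) = 107.15 mm²). So its area = 107.15 mm². Layer 13 (z = 3.25): the sphere: section is a regular 16-gon, circumradius = √(r²−h²) = √(6²−2.75²) = 5.333 (area = (16/2)·5.333²·sin(360°/16) = 87.06 mm²). So its area = 87.06 mm². Layer 20 is larger (107.15 vs 87.06 mm²).

layer 20 (z = 5 mm)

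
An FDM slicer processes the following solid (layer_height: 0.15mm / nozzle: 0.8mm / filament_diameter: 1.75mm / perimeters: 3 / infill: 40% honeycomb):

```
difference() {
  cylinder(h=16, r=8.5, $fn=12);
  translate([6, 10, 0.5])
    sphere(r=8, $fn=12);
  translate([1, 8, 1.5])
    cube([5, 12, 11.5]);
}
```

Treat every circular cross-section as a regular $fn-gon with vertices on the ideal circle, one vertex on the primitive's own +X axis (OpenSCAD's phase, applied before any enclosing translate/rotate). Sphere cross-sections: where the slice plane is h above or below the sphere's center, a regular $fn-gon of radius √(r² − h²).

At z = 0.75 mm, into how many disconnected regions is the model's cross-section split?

At z = 0.75 mm: the r=8.5 cylinder gives a regular 12-gon of circumradius 8.5 (constant along its height); the r=8 sphere at (6, 10) slices to a regular 12-gon of circumradius 7.996 (√(r²−h²) with h=0.25 from center); the cube at (1, 8) is not intersected at this z (z outside [1.5, 13]); After the difference (first − rest): starting from the r=8.5 cylinder, the r=8 sphere at (6, 10) partially overlaps it — only the 34.18 mm² overlap (of its 191.81 mm²) is removed, clipping the outline — 1 connected region. The result has 1 disconnected region.

1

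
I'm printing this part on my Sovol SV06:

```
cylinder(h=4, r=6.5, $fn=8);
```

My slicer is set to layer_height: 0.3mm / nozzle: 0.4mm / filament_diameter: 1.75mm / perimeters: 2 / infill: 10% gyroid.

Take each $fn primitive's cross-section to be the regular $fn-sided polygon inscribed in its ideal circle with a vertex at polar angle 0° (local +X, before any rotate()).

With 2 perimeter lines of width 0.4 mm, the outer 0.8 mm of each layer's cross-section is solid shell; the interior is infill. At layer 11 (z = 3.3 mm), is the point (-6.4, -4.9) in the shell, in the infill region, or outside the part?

At z = 3.3 mm: the r=6.5 cylinder contributes a regular 8-gon of circumradius 6.5. Overall, the cross-section is a single solid region. The nearest boundary edge runs (-6.50, 0.00)→(-4.60, -4.60); distance from the point to it = 1.78 mm. The point is not inside any of the regions above, so it lies outside the cross-section (1.78 mm from the nearest boundary).

outside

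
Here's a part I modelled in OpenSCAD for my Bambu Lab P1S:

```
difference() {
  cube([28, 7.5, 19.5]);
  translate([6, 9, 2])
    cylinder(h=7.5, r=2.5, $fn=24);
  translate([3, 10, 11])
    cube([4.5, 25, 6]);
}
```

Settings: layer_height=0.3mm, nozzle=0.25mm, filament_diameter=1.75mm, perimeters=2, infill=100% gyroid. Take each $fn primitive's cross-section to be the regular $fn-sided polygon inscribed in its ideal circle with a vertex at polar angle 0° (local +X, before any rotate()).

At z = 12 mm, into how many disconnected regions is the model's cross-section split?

At z = 12 mm: the cube is present — its section is the full 28×7.5 rectangle; the cylinder at (6, 9) is not intersected at this z (z outside [2, 9.5]); the cube at (3, 10) is present — its section is the full 4.5×25 rectangle; After the difference (first − rest): starting from the 28×7.5 cube, the 4.5×25 cube at (3, 10) misses the remaining region (no effect) — 1 connected region. The result has 1 disconnected region.

1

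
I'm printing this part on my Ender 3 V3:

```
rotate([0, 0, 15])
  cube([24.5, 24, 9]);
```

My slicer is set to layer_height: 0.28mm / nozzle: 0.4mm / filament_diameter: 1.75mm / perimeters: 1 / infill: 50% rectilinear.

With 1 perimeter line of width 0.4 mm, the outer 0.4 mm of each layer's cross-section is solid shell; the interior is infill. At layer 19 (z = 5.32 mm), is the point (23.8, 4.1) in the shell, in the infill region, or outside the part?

outside

At z = 5.32 mm: the cube (footprint 24.5×24) is included at this height; (rotated 15° about Z; rotation is an isometry so areas/perimeters/island counts are preserved). Overall, the cross-section is a single solid region. Undo the 15° rotation: the query point maps to (24.050, -2.200) in the un-rotated model frame. The nearest boundary edge runs (0.00, 0.00)→(24.50, 0.00); distance from the point to it = 2.20 mm. The point is not inside any of the regions above, so it lies outside the cross-section (2.20 mm from the nearest boundary).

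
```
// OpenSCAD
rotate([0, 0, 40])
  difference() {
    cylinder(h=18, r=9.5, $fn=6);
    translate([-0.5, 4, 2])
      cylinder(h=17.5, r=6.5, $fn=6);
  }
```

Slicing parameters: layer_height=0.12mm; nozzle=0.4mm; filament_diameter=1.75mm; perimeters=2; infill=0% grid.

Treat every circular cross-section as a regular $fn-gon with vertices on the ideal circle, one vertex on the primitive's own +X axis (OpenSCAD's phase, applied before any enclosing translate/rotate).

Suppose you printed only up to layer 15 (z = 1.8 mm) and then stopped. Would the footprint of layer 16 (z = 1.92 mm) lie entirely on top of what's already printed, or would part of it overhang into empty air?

entirely on top

Compare the two slices. At z = 1.8: the cylinder: section is a regular 6-gon, circumradius r=9.5 (area = (6/2)·9.500²·sin(360°/6) = 234.48 mm²); the cylinder at (-0.5, 4) does not reach this height (z outside [2, 19.5]); After the difference (first − rest): none of the subtracted shapes is present at this height, so the r=9.5 cylinder is unchanged — area = 234.48 mm²; (rotated 40° about Z; rotation is an isometry so areas/perimeters/island counts are preserved). At z = 1.92: the r=9.5 cylinder contributes a regular 6-gon of circumradius 9.5 (area = (6/2)·9.500²·sin(360°/6) = 234.48 mm²); the cylinder at (-0.5, 4) is absent (z outside [2, 19.5]); After the difference (first − rest): none of the subtracted shapes is present at this height, so the r=9.5 cylinder is unchanged — area = 234.48 mm²; (whole slice rotated 40° about Z — lengths, areas and connectivity unchanged). Checking containment: the cross-section at z = 1.92 is a subset of the cross-section at z = 1.8.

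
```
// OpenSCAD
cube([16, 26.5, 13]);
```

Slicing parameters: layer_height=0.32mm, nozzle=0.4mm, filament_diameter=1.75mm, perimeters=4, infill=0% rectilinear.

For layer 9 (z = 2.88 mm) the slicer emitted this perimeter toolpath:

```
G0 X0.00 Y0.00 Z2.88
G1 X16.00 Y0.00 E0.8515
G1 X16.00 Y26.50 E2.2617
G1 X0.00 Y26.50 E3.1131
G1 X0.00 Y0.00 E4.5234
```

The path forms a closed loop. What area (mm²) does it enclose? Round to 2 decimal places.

Apply the shoelace formula to the sequence of (X, Y) vertices; enclosed area = 424.00 mm².

424.00 mm²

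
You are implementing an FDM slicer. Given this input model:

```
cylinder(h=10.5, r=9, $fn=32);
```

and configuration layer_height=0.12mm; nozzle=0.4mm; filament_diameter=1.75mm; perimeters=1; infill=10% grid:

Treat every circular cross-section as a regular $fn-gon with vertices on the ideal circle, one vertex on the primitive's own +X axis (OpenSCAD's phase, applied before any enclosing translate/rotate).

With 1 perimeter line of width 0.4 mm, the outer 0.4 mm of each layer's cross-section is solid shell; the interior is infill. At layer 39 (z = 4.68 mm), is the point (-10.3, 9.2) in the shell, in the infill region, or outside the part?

At z = 4.68 mm: the r=9 cylinder contributes a regular 32-gon of circumradius 9. Overall, the cross-section is a single solid region. The nearest boundary edge runs (-6.36, 6.36)→(-7.48, 5.00); distance from the point to it = 4.84 mm. The point is not inside any of the regions above, so it lies outside the cross-section (4.84 mm from the nearest boundary).

outside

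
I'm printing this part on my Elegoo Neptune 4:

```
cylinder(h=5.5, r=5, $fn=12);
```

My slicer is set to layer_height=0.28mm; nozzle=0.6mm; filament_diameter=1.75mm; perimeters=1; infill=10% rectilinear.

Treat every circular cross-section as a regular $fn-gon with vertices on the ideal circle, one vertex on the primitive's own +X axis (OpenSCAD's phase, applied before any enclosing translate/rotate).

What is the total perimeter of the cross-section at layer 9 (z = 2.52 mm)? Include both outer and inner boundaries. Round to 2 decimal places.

31.06 mm

At z = 2.52 mm: the r=5 cylinder contributes a regular 12-gon of circumradius 5 (perimeter = 2·12·5.000·sin(180°/12) = 31.06 mm). Overall, the cross-section is a single solid region. Total boundary length (outer) = 31.06 mm.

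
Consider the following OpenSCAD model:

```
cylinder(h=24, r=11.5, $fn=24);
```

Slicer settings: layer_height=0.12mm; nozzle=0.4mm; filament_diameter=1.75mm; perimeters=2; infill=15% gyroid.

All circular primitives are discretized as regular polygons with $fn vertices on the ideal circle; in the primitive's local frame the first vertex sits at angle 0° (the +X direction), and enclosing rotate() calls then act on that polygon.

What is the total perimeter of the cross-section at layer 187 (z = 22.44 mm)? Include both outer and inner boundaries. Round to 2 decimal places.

72.05 mm

At z = 22.44 mm: the cylinder: section is a regular 24-gon, circumradius r=11.5 (perimeter = 2·24·11.500·sin(180°/24) = 72.05 mm). Overall, the cross-section is a single solid region. Total boundary length (outer) = 72.05 mm.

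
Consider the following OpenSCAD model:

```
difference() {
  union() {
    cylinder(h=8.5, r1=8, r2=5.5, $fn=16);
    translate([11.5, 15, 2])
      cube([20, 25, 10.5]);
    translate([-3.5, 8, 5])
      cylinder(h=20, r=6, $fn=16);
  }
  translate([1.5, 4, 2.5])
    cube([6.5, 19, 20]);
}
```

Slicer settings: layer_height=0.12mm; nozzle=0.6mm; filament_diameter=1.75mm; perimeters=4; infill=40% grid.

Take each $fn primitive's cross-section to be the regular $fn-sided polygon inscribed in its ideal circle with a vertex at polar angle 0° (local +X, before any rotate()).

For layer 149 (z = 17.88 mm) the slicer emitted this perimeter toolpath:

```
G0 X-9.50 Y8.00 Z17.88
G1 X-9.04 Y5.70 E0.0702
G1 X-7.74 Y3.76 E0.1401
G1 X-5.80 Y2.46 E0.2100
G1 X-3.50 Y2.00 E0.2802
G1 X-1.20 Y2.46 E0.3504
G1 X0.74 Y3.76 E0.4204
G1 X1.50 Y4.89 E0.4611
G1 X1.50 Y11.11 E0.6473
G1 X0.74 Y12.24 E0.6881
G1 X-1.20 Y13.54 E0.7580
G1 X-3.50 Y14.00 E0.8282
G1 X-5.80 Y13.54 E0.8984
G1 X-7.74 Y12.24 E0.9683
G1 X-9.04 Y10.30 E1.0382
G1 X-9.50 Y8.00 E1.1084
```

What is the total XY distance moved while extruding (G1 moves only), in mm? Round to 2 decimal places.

37.03 mm

Sum the Euclidean lengths of each G1 segment: total = 37.03 mm.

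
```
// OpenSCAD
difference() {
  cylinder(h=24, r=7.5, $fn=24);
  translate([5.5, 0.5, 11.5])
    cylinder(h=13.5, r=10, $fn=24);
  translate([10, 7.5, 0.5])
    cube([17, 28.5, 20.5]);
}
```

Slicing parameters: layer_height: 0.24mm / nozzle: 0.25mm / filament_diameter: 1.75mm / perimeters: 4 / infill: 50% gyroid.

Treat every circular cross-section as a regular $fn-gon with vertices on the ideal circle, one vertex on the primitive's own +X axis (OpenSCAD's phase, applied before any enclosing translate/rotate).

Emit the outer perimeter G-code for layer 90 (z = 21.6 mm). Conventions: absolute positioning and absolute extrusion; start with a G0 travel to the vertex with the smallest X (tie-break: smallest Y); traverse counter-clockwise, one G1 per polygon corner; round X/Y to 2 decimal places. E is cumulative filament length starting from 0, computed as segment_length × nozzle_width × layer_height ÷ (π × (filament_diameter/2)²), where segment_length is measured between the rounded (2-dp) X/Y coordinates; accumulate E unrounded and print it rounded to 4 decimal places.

G0 X-7.50 Y0.00 Z21.60
G1 X-7.24 Y-1.94 E0.0488
G1 X-6.50 Y-3.75 E0.0976
G1 X-5.30 Y-5.30 E0.1465
G1 X-3.75 Y-6.50 E0.1954
G1 X-1.94 Y-7.24 E0.2442
G1 X-0.44 Y-7.44 E0.2819
G1 X-1.57 Y-6.57 E0.3175
G1 X-3.16 Y-4.50 E0.3826
G1 X-4.16 Y-2.09 E0.4477
G1 X-4.50 Y0.50 E0.5129
G1 X-4.16 Y3.09 E0.5780
G1 X-3.16 Y5.50 E0.6431
G1 X-1.81 Y7.26 E0.6984
G1 X-1.94 Y7.24 E0.7017
G1 X-3.75 Y6.50 E0.7505
G1 X-5.30 Y5.30 E0.7994
G1 X-6.50 Y3.75 E0.8483
G1 X-7.24 Y1.94 E0.8971
G1 X-7.50 Y0.00 E0.9459

At z = 21.6 mm: the r=7.5 cylinder contributes a regular 24-gon of circumradius 7.5; the r=10 cylinder at (5.5, 0.5) contributes a regular 24-gon of circumradius 10; the cube at (10, 7.5) is absent (z outside [0.5, 21]); Subtracting the remaining from the first: starting from the r=7.5 cylinder, the r=10 cylinder at (5.5, 0.5) partially overlaps it — only the 137.80 mm² overlap (of its 310.58 mm²) is removed, clipping the outline — 1 connected region. The outline is a single polygon with 19 vertices. Extrusion per mm of travel: 0.25 × 0.24 / (π × 0.875²) = 0.024945. Accumulating E over each segment gives final E = 0.9459.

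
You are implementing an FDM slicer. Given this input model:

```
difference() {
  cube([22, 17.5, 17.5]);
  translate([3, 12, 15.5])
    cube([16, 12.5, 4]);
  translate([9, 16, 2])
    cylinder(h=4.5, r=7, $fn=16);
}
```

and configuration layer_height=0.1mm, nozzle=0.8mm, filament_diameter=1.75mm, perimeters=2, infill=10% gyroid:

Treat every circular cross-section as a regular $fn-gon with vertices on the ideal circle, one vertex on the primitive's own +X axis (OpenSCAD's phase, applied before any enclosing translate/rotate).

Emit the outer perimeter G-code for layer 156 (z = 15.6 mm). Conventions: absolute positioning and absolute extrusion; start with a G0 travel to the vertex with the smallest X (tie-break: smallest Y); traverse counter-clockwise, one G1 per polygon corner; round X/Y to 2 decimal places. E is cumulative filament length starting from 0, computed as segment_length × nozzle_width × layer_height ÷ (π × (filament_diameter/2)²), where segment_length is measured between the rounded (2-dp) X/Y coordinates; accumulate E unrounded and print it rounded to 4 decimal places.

G0 X0.00 Y0.00 Z15.60
G1 X22.00 Y0.00 E0.7317
G1 X22.00 Y17.50 E1.3138
G1 X19.00 Y17.50 E1.4136
G1 X19.00 Y12.00 E1.5965
G1 X3.00 Y12.00 E2.1286
G1 X3.00 Y17.50 E2.3116
G1 X0.00 Y17.50 E2.4114
G1 X0.00 Y0.00 E2.9934

At z = 15.6 mm: the 22×17.5 cube contributes its full rectangle; the 16×12.5 cube at (3, 12) contributes its full rectangle; the cylinder at (9, 16) is absent (z outside [2, 6.5]); Taking the first minus the rest: starting from the 22×17.5 cube, the 16×12.5 cube at (3, 12) partially overlaps it — only the 88.00 mm² overlap (of its 200.00 mm²) is removed, clipping the outline — 1 connected region. The outline is a single polygon with 8 vertices. Extrusion per mm of travel: 0.8 × 0.1 / (π × 0.875²) = 0.033260. Accumulating E over each segment gives final E = 2.9934.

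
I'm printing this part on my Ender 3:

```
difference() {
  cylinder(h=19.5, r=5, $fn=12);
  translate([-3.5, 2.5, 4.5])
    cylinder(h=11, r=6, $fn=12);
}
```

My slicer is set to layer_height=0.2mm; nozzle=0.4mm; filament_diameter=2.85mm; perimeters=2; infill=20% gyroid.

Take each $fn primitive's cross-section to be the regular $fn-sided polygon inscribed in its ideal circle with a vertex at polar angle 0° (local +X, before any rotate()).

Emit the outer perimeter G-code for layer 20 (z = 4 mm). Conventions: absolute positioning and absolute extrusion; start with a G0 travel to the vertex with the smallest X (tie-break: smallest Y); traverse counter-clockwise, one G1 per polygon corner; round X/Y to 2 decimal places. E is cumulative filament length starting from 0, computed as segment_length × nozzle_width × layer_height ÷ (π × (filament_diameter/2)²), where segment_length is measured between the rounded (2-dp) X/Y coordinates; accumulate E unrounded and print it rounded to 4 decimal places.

At z = 4 mm: the cylinder: section is a regular 12-gon, circumradius r=5; the cylinder at (-3.5, 2.5) does not reach this height (z outside [4.5, 15.5]); After the difference (first − rest): none of the subtracted shapes is present at this height, so the r=5 cylinder is unchanged — 1 connected region. The outline is a single polygon with 12 vertices. Extrusion per mm of travel: 0.4 × 0.2 / (π × 1.425²) = 0.012540. Accumulating E over each segment gives final E = 0.3895.

G0 X-5.00 Y0.00 Z4.00
G1 X-4.33 Y-2.50 E0.0325
G1 X-2.50 Y-4.33 E0.0649
G1 X0.00 Y-5.00 E0.0974
G1 X2.50 Y-4.33 E0.1298
G1 X4.33 Y-2.50 E0.1623
G1 X5.00 Y0.00 E0.1947
G1 X4.33 Y2.50 E0.2272
G1 X2.50 Y4.33 E0.2597
G1 X0.00 Y5.00 E0.2921
G1 X-2.50 Y4.33 E0.3246
G1 X-4.33 Y2.50 E0.3570
G1 X-5.00 Y0.00 E0.3895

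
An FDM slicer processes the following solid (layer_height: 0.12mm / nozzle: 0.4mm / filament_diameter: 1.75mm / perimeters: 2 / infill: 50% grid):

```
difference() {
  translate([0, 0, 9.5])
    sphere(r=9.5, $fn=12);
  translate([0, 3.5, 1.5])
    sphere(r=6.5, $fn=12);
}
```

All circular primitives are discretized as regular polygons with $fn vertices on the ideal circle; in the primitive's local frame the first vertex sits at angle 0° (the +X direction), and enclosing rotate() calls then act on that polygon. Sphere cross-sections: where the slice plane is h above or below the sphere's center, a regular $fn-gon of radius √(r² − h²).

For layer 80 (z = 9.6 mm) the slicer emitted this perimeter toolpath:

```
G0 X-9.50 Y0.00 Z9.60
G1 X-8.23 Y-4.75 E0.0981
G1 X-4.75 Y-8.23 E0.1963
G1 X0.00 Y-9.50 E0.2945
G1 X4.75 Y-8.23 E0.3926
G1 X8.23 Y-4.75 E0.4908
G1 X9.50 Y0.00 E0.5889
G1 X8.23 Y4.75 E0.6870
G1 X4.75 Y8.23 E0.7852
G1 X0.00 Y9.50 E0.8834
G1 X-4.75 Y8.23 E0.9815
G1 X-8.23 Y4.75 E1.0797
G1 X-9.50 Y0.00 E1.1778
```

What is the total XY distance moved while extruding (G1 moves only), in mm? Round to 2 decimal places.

Sum the Euclidean lengths of each G1 segment: total = 59.02 mm.

59.02 mm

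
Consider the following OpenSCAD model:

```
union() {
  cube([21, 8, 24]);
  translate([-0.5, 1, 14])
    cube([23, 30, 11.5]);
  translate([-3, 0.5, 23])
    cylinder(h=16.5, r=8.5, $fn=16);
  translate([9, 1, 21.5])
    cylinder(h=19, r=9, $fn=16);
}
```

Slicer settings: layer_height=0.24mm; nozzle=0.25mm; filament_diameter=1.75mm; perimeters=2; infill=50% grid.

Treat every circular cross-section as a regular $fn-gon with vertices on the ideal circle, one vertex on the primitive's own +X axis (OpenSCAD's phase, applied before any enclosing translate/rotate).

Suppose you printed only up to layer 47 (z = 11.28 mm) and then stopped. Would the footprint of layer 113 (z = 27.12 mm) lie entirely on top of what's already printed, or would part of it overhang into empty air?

part overhangs

Compare the two slices. At z = 11.28: the 21×8 cube contributes its full rectangle (area 168.00 mm²); the cube at (-0.5, 1) does not reach this height (z outside [14, 25.5]); the cylinder at (-3, 0.5) does not reach this height (z outside [23, 39.5]); the cylinder at (9, 1) is absent (z outside [21.5, 40.5]); Combining (union): only the 21×8 cube is present, so the union is just that shape — area = 168.00 mm². At z = 27.12: the cube does not reach this height (z outside [0, 24]); the cube at (-0.5, 1) is absent (z outside [14, 25.5]); the r=8.5 cylinder at (-3, 0.5) contributes a regular 16-gon of circumradius 8.5 (area = (16/2)·8.500²·sin(360°/16) = 221.19 mm²); the cylinder at (9, 1): section is a regular 16-gon, circumradius r=9 (area = (16/2)·9.000²·sin(360°/16) = 247.98 mm²); Combining (union): the regions partially overlap — summed areas 469.17 mm² minus the doubly-counted overlap 45.12 mm² gives 424.05 mm² — area = 424.05 mm². Checking containment: at z = 27.12 the cross-section extends beyond the z = 11.28 cross-section by about 289.53 mm².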